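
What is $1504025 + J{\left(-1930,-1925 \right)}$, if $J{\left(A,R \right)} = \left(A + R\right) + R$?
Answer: $1498245$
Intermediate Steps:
$J{\left(A,R \right)} = A + 2 R$
$1504025 + J{\left(-1930,-1925 \right)} = 1504025 + \left(-1930 + 2 \left(-1925\right)\right) = 1504025 - 5780 = 1498245$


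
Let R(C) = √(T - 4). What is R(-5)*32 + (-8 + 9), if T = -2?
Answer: 1 + 32*I*√6 ≈ 1.0 + 78.384*I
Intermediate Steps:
R(C) = I*√6 (R(C) = √(-2 - 4) = √(-6) = I*√6)
R(-5)*32 + (-8 + 9) = (I*√6)*32 + (-8 + 9) = 32*I*√6 + 1 = 1 + 32*I*√6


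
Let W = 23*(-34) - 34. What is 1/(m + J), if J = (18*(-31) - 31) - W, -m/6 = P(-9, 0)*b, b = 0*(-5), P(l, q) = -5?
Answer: 1/227 ≈ 0.0044053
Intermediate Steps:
b = 0
W = -816 (W = -782 - 34 = -816)
m = 0 (m = -(-30)*0 = -6*0 = 0)
J = 227 (J = (18*(-31) - 31) - 1*(-816) = (-558 - 31) + 816 = -589 + 816 = 227)
1/(m + J) = 1/(0 + 227) = 1/227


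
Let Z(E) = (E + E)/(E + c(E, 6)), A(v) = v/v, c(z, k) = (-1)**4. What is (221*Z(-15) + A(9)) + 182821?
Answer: 1283069/7 ≈ 1.8330e+5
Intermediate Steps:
c(z, k) = 1
A(v) = 1
Z(E) = 2*E/(1 + E) (Z(E) = (E + E)/(E + 1) = (2*E)/(1 + E) = 2*E/(1 + E))
(221*Z(-15) + A(9)) + 182821 = (221*(2*(-15)/(1 - 15)) + 1) + 182821 = (221*(2*(-15)/(-14)) + 1) + 182821 = (221*(2*(-15)*(-1/14)) + 1) + 182821 = (221*(15/7) + 1) + 182821 = (3315/7 + 1) + 182821 = 3322/7 + 182821 = 1283069/7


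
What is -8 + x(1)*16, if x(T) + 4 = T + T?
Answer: -40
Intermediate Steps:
x(T) = -4 + 2*T (x(T) = -4 + (T + T) = -4 + 2*T)
-8 + x(1)*16 = -8 + (-4 + 2*1)*16 = -8 + (-4 + 2)*16 = -8 - 2*16 = -8 - 32 = -40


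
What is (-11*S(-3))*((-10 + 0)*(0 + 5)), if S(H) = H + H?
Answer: -3300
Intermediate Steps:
S(H) = 2*H
(-11*S(-3))*((-10 + 0)*(0 + 5)) = (-22*(-3))*((-10 + 0)*(0 + 5)) = (-11*(-6))*(-10*5) = 66*(-50) = -3300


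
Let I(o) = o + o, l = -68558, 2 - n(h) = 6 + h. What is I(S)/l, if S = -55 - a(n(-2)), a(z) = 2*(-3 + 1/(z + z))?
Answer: 97/68558 ≈ 0.0014149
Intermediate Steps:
n(h) = -4 - h (n(h) = 2 - (6 + h) = 2 + (-6 - h) = -4 - h)
a(z) = -6 + 1/z (a(z) = 2*(-3 + 1/(2*z)) = -6 + 1/z)
S = -97/2 (S = -55 - (-6 + 1/(-4 - 1*(-2))) = -55 - (-6 + 1/(-4 + 2)) = -55 - (-6 + 1/(-2)) = -55 - (-6 - ½) = -55 - 1*(-13/2) = -55 + 13/2 = -97/2 ≈ -48.500)
I(o) = 2*o
I(S)/l = (2*(-97/2))/(-68558) = -97*(-1/68558) = 97/68558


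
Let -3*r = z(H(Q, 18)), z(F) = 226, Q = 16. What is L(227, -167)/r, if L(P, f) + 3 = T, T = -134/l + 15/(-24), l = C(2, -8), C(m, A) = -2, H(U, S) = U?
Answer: -1521/1808 ≈ -0.84126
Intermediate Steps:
r = -226/3 (r = -⅓*226 = -226/3 ≈ -75.333)
l = -2
T = 531/8 (T = -134/(-2) + 15/(-24) = -134*(-½) + 15*(-1/24) = 67 - 5/8 = 531/8 ≈ 66.375)
L(P, f) = 507/8 (L(P, f) = -3 + 531/8 = 507/8)
L(227, -167)/r = 507/(8*(-226/3)) = (507/8)*(-3/226) = -1521/1808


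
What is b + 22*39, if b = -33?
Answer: 825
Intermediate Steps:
b + 22*39 = -33 + 22*39 = -33 + 858 = 825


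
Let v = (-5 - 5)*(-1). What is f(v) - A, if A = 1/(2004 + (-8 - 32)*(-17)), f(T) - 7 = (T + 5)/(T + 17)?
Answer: 182503/24156 ≈ 7.5552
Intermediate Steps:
v = 10 (v = -10*(-1) = 10)
f(T) = 7 + (5 + T)/(17 + T) (f(T) = 7 + (T + 5)/(T + 17) = 7 + (5 + T)/(17 + T))
A = 1/2684 (A = 1/(2004 - 40*(-17)) = 1/(2004 + 680) = 1/2684 ≈ 0.00037258)
f(v) - A = 4*(31 + 2*10)/(17 + 10) - 1*1/2684 = 4*(31 + 20)/27 - 1/2684 = 4*(1/27)*51 - 1/2684 = 68/9 - 1/2684 = 182503/24156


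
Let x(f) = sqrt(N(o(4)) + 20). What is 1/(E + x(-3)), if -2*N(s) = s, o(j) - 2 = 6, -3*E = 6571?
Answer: -3/6559 ≈ -0.00045739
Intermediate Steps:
E = -6571/3 (E = -1/3*6571 = -6571/3 ≈ -2190.3)
o(j) = 8 (o(j) = 2 + 6 = 8)
N(s) = -s/2
x(f) = 4 (x(f) = sqrt(-1/2*8 + 20) = sqrt(-4 + 20) = sqrt(16) = 4)
1/(E + x(-3)) = 1/(-6571/3 + 4) = 1/(-6559/3) = -3/6559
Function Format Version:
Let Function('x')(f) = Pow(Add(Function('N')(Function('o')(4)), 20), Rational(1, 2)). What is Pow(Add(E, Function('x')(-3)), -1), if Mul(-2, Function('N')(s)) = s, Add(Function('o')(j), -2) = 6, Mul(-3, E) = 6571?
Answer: Rational(-3, 6559) ≈ -0.00045739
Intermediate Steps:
E = Rational(-6571, 3) (E = Mul(Rational(-1, 3), 6571) = Rational(-6571, 3) ≈ -2190.3)
Function('o')(j) = 8 (Function('o')(j) = Add(2, 6) = 8)
Function('N')(s) = Mul(Rational(-1, 2), s)
Function('x')(f) = 4 (Function('x')(f) = Pow(Add(Mul(Rational(-1, 2), 8), 20), Rational(1, 2)) = Pow(Add(-4, 20), Rational(1, 2)) = Pow(16, Rational(1, 2)) = 4)
Pow(Add(E, Function('x')(-3)), -1) = Pow(Add(Rational(-6571, 3), 4), -1) = Pow(Rational(-6559, 3), -1) = Rational(-3, 6559)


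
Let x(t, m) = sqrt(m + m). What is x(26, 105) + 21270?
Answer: 21270 + sqrt(210) ≈ 21285.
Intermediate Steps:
x(t, m) = sqrt(2)*sqrt(m) (x(t, m) = sqrt(2*m) = sqrt(2)*sqrt(m))
x(26, 105) + 21270 = sqrt(2)*sqrt(105) + 21270 = sqrt(210) + 21270 = 21270 + sqrt(210)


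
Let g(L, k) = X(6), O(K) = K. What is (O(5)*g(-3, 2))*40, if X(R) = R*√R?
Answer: 1200*√6 ≈ 2939.4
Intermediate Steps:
X(R) = R^(3/2)
g(L, k) = 6*√6 (g(L, k) = 6^(3/2) = 6*√6)
(O(5)*g(-3, 2))*40 = (5*(6*√6))*40 = (30*√6)*40 = 1200*√6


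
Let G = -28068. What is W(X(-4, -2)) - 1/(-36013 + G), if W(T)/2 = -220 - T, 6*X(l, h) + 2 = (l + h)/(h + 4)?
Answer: -84266512/192243 ≈ -438.33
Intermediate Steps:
X(l, h) = -⅓ + (h + l)/(6*(4 + h)) (X(l, h) = -⅓ + ((l + h)/(h + 4))/6 = -⅓ + ((h + l)/(4 + h))/6 = -⅓ + (h + l)/(6*(4 + h)))
W(T) = -440 - 2*T (W(T) = 2*(-220 - T) = -440 - 2*T)
W(X(-4, -2)) - 1/(-36013 + G) = (-440 - (-8 - 4 - 1*(-2))/(3*(4 - 2))) - 1/(-36013 - 28068) = (-440 - (-8 - 4 + 2)/(3*2)) - 1/(-64081) = (-440 - (-10)/(3*2)) - 1*(-1/64081) = (-440 - 2*(-⅚)) + 1/64081 = (-440 + 5/3) + 1/64081 = -1315/3 + 1/64081 = -84266512/192243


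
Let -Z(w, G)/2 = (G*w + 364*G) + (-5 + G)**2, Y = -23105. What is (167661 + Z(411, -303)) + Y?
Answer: 424478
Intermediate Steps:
Z(w, G) = -728*G - 2*(-5 + G)**2 - 2*G*w (Z(w, G) = -2*((G*w + 364*G) + (-5 + G)**2) = -2*((364*G + G*w) + (-5 + G)**2) = -2*((-5 + G)**2 + 364*G + G*w) = -728*G - 2*(-5 + G)**2 - 2*G*w)
(167661 + Z(411, -303)) + Y = (167661 + (-728*(-303) - 2*(-5 - 303)**2 - 2*(-303)*411)) - 23105 = (167661 + (220584 - 2*(-308)**2 + 249066)) - 23105 = (167661 + (220584 - 2*94864 + 249066)) - 23105 = (167661 + (220584 - 189728 + 249066)) - 23105 = (167661 + 279922) - 23105 = 447583 - 23105 = 424478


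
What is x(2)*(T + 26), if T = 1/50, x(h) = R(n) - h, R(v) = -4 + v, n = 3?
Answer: -3903/50 ≈ -78.060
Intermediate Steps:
x(h) = -1 - h (x(h) = (-4 + 3) - h = -1 - h)
T = 1/50 ≈ 0.020000
x(2)*(T + 26) = (-1 - 1*2)*(1/50 + 26) = (-1 - 2)*(1301/50) = -3*1301/50 = -3903/50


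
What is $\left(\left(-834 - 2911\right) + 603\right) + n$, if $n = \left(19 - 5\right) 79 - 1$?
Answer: $-2037$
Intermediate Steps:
$n = 1105$ ($n = 14 \cdot 79 - 1 = 1106 - 1 = 1105$)
$\left(\left(-834 - 2911\right) + 603\right) + n = \left(\left(-834 - 2911\right) + 603\right) + 1105 = \left(-3745 + 603\right) + 1105 = -3142 + 1105 = -2037$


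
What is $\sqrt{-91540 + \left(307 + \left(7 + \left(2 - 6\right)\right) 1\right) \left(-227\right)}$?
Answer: $3 i \sqrt{17990} \approx 402.38 i$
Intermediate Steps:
$\sqrt{-91540 + \left(307 + \left(7 + \left(2 - 6\right)\right) 1\right) \left(-227\right)} = \sqrt{-91540 + \left(307 + \left(7 - 4\right) 1\right) \left(-227\right)} = \sqrt{-91540 + \left(307 + 3 \cdot 1\right) \left(-227\right)} = \sqrt{-91540 + \left(307 + 3\right) \left(-227\right)} = \sqrt{-91540 + 310 \left(-227\right)} = \sqrt{-91540 - 70370} = \sqrt{-161910} = 3 i \sqrt{17990}$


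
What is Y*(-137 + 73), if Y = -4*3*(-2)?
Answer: -1536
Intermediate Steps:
Y = 24 (Y = -12*(-2) = 24)
Y*(-137 + 73) = 24*(-137 + 73) = 24*(-64) = -1536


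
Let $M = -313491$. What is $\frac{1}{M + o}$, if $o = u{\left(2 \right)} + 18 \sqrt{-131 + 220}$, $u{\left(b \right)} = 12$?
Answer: $- \frac{34831}{10918783845} - \frac{2 \sqrt{89}}{10918783845} \approx -3.1917 \cdot 10^{-6}$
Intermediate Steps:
$o = 12 + 18 \sqrt{89}$ ($o = 12 + 18 \sqrt{-131 + 220} = 12 + 18 \sqrt{89} \approx 181.81$)
$\frac{1}{M + o} = \frac{1}{-313491 + \left(12 + 18 \sqrt{89}\right)} = \frac{1}{-313479 + 18 \sqrt{89}}$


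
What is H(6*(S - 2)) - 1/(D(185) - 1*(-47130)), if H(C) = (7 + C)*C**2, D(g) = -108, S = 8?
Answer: 2620442015/47022 ≈ 55728.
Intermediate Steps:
H(C) = C**2*(7 + C)
H(6*(S - 2)) - 1/(D(185) - 1*(-47130)) = (6*(8 - 2))**2*(7 + 6*(8 - 2)) - 1/(-108 - 1*(-47130)) = (6*6)**2*(7 + 6*6) - 1/(-108 + 47130) = 36**2*(7 + 36) - 1/47022 = 1296*43 - 1*1/47022 = 55728 - 1/47022 = 2620442015/47022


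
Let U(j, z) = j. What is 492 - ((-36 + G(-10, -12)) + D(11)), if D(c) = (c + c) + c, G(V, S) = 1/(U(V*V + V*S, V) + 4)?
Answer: 110879/224 ≈ 495.00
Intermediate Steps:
G(V, S) = 1/(4 + V² + S*V) (G(V, S) = 1/((V*V + V*S) + 4) = 1/((V² + S*V) + 4) = 1/(4 + V² + S*V))
D(c) = 3*c (D(c) = 2*c + c = 3*c)
492 - ((-36 + G(-10, -12)) + D(11)) = 492 - ((-36 + 1/(4 - 10*(-12 - 10))) + 3*11) = 492 - ((-36 + 1/(4 - 10*(-22))) + 33) = 492 - ((-36 + 1/(4 + 220)) + 33) = 492 - ((-36 + 1/224) + 33) = 492 - (-8063/224 + 33) = 492 - 1*(-671/224) = 492 + 671/224 = 110879/224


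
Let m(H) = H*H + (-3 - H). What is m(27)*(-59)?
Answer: -41241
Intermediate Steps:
m(H) = -3 + H² - H (m(H) = H² + (-3 - H) = -3 + H² - H)
m(27)*(-59) = (-3 + 27² - 1*27)*(-59) = (-3 + 729 - 27)*(-59) = 699*(-59) = -41241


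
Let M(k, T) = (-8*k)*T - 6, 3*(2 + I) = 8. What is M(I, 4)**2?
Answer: 6724/9 ≈ 747.11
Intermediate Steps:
I = 2/3 (I = -2 + (1/3)*8 = -2 + 8/3 = 2/3 ≈ 0.66667)
M(k, T) = -6 - 8*T*k (M(k, T) = -8*T*k - 6 = -6 - 8*T*k)
M(I, 4)**2 = (-6 - 8*4*2/3)**2 = (-6 - 64/3)**2 = (-82/3)**2 = 6724/9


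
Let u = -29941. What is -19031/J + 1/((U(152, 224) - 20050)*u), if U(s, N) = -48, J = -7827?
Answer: 11451984530585/4709930264286 ≈ 2.4315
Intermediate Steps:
-19031/J + 1/((U(152, 224) - 20050)*u) = -19031/(-7827) + 1/(-48 - 20050*(-29941)) = -19031*(-1/7827) - 1/29941/(-20098) = 19031/7827 - 1/20098*(-1/29941) = 19031/7827 + 1/601754218 = 11451984530585/4709930264286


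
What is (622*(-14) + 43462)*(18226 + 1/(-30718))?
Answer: 9728796121659/15359 ≈ 6.3343e+8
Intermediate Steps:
(622*(-14) + 43462)*(18226 + 1/(-30718)) = (-8708 + 43462)*(18226 - 1/30718) = 34754*(559866267/30718) = 9728796121659/15359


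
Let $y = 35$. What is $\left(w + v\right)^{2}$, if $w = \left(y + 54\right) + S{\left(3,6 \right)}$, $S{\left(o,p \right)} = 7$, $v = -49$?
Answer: $2209$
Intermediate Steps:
$w = 96$ ($w = \left(35 + 54\right) + 7 = 89 + 7 = 96$)
$\left(w + v\right)^{2} = \left(96 - 49\right)^{2} = 47^{2} = 2209$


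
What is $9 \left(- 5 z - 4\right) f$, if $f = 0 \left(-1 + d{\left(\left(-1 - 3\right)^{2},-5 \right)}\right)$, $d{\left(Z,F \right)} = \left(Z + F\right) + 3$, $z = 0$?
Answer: $0$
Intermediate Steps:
$d{\left(Z,F \right)} = 3 + F + Z$ ($d{\left(Z,F \right)} = \left(F + Z\right) + 3 = 3 + F + Z$)
$f = 0$ ($f = 0 \left(-1 + \left(3 - 5 + \left(-1 - 3\right)^{2}\right)\right) = 0 \left(-1 + \left(3 - 5 + \left(-4\right)^{2}\right)\right) = 0 \left(-1 + \left(3 - 5 + 16\right)\right) = 0 \left(-1 + 14\right) = 0 \cdot 13 = 0$)
$9 \left(- 5 z - 4\right) f = 9 \left(\left(-5\right) 0 - 4\right) 0 = 9 \left(0 - 4\right) 0 = 9 \left(-4\right) 0 = \left(-36\right) 0 = 0$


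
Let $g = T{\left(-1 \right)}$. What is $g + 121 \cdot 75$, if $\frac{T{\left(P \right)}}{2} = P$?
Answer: $9073$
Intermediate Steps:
$T{\left(P \right)} = 2 P$
$g = -2$ ($g = 2 \left(-1\right) = -2$)
$g + 121 \cdot 75 = -2 + 121 \cdot 75 = -2 + 9075 = 9073$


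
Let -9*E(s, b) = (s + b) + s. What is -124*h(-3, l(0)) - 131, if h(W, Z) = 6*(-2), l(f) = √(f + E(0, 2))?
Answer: 1357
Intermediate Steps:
E(s, b) = -2*s/9 - b/9 (E(s, b) = -((s + b) + s)/9 = -((b + s) + s)/9 = -(b + 2*s)/9 = -2*s/9 - b/9)
l(f) = √(-2/9 + f) (l(f) = √(f + (-2/9*0 - ⅑*2)) = √(f + (0 - 2/9)) = √(f - 2/9) = √(-2/9 + f))
h(W, Z) = -12
-124*h(-3, l(0)) - 131 = -124*(-12) - 131 = 1488 - 131 = 1357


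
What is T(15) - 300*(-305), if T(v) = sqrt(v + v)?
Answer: 91500 + sqrt(30) ≈ 91506.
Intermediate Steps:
T(v) = sqrt(2)*sqrt(v) (T(v) = sqrt(2*v) = sqrt(2)*sqrt(v))
T(15) - 300*(-305) = sqrt(2)*sqrt(15) - 300*(-305) = sqrt(30) + 91500 = 91500 + sqrt(30)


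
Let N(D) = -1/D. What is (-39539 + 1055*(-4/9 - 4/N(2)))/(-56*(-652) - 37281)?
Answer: 284111/6921 ≈ 41.051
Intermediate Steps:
(-39539 + 1055*(-4/9 - 4/N(2)))/(-56*(-652) - 37281) = (-39539 + 1055*(-4/9 - 4/((-1/2))))/(-56*(-652) - 37281) = (-39539 + 1055*(-4*⅑ - 4/((-1*½))))/(36512 - 37281) = (-39539 + 1055*(-4/9 - 4/(-½)))/(-769) = (-39539 + 1055*(-4/9 - 4*(-2)))*(-1/769) = (-39539 + 1055*(-4/9 + 8))*(-1/769) = (-39539 + 1055*(68/9))*(-1/769) = (-39539 + 71740/9)*(-1/769) = -284111/9*(-1/769) = 284111/6921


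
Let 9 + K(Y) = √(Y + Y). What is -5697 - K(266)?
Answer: -5688 - 2*√133 ≈ -5711.1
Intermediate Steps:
K(Y) = -9 + √2*√Y (K(Y) = -9 + √(Y + Y) = -9 + √(2*Y) = -9 + √2*√Y)
-5697 - K(266) = -5697 - (-9 + √2*√266) = -5697 - (-9 + 2*√133) = -5697 + (9 - 2*√133) = -5688 - 2*√133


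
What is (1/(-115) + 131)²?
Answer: 226924096/13225 ≈ 17159.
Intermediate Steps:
(1/(-115) + 131)² = (-1/115 + 131)² = (15064/115)² = 226924096/13225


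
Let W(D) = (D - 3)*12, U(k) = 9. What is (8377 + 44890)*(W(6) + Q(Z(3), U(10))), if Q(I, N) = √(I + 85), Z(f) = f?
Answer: 1917612 + 106534*√22 ≈ 2.4173e+6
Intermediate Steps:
Q(I, N) = √(85 + I)
W(D) = -36 + 12*D (W(D) = (-3 + D)*12 = -36 + 12*D)
(8377 + 44890)*(W(6) + Q(Z(3), U(10))) = (8377 + 44890)*((-36 + 12*6) + √(85 + 3)) = 53267*((-36 + 72) + √88) = 53267*(36 + 2*√22) = 1917612 + 106534*√22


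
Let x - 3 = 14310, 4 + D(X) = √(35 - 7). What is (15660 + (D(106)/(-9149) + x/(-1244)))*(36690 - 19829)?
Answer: 3002962483531439/11381356 - 33722*√7/9149 ≈ 2.6385e+8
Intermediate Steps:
D(X) = -4 + 2*√7 (D(X) = -4 + √(35 - 7) = -4 + √28 = -4 + 2*√7)
x = 14313 (x = 3 + 14310 = 14313)
(15660 + (D(106)/(-9149) + x/(-1244)))*(36690 - 19829) = (15660 + ((-4 + 2*√7)/(-9149) + 14313/(-1244)))*(36690 - 19829) = (15660 + ((-4 + 2*√7)*(-1/9149) + 14313*(-1/1244)))*16861 = (15660 + ((4/9149 - 2*√7/9149) - 14313/1244))*16861 = (15660 + (-130944661/11381356 - 2*√7/9149))*16861 = (178101090299/11381356 - 2*√7/9149)*16861 = 3002962483531439/11381356 - 33722*√7/9149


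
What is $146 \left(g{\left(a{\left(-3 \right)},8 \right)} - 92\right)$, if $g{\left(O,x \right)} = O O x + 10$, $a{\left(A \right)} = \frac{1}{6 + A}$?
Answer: $- \frac{106580}{9} \approx -11842.0$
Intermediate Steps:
$g{\left(O,x \right)} = 10 + x O^{2}$ ($g{\left(O,x \right)} = O^{2} x + 10 = x O^{2} + 10 = 10 + x O^{2}$)
$146 \left(g{\left(a{\left(-3 \right)},8 \right)} - 92\right) = 146 \left(\left(10 + 8 \left(\frac{1}{6 - 3}\right)^{2}\right) - 92\right) = 146 \left(\left(10 + 8 \left(\frac{1}{3}\right)^{2}\right) - 92\right) = 146 \left(\left(10 + \frac{8}{9}\right) - 92\right) = 146 \left(\frac{98}{9} - 92\right) = 146 \left(- \frac{730}{9}\right) = - \frac{106580}{9}$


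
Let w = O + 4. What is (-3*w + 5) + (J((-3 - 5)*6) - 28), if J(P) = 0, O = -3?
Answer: -26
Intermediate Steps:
w = 1 (w = -3 + 4 = 1)
(-3*w + 5) + (J((-3 - 5)*6) - 28) = (-3*1 + 5) + (0 - 28) = (-3 + 5) - 28 = 2 - 28 = -26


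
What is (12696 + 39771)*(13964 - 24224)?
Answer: -538311420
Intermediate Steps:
(12696 + 39771)*(13964 - 24224) = 52467*(-10260) = -538311420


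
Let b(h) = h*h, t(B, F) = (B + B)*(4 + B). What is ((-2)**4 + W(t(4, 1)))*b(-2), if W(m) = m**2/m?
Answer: 320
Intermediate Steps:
t(B, F) = 2*B*(4 + B) (t(B, F) = (2*B)*(4 + B) = 2*B*(4 + B))
b(h) = h**2
W(m) = m
((-2)**4 + W(t(4, 1)))*b(-2) = ((-2)**4 + 2*4*(4 + 4))*(-2)**2 = (16 + 2*4*8)*4 = (16 + 64)*4 = 80*4 = 320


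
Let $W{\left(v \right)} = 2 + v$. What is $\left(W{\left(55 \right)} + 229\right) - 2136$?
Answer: $-1850$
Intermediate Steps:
$\left(W{\left(55 \right)} + 229\right) - 2136 = \left(\left(2 + 55\right) + 229\right) - 2136 = \left(57 + 229\right) - 2136 = 286 - 2136 = -1850$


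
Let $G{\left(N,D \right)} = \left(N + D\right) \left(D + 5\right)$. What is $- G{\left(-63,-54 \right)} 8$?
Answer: $-45864$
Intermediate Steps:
$G{\left(N,D \right)} = \left(5 + D\right) \left(D + N\right)$ ($G{\left(N,D \right)} = \left(D + N\right) \left(5 + D\right) = \left(5 + D\right) \left(D + N\right)$)
$- G{\left(-63,-54 \right)} 8 = - \left(\left(-54\right)^{2} + 5 \left(-54\right) + 5 \left(-63\right) - -3402\right) 8 = - \left(2916 - 270 - 315 + 3402\right) 8 = - 5733 \cdot 8 = \left(-1\right) 45864 = -45864$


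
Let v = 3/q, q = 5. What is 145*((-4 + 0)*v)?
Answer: -348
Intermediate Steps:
v = 3/5 ≈ 0.60000
145*((-4 + 0)*v) = 145*((-4 + 0)*(3/5)) = 145*(-4*3/5) = 145*(-12/5) = -348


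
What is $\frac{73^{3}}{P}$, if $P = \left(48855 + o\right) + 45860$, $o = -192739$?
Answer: $- \frac{389017}{98024} \approx -3.9686$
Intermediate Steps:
$P = -98024$ ($P = \left(48855 - 192739\right) + 45860 = -143884 + 45860 = -98024$)
$\frac{73^{3}}{P} = \frac{73^{3}}{-98024} = 389017 \left(- \frac{1}{98024}\right) = - \frac{389017}{98024}$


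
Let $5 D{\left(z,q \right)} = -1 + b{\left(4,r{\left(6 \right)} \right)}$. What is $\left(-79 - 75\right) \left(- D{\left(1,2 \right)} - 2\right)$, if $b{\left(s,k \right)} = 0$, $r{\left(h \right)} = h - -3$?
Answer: $\frac{1386}{5} \approx 277.2$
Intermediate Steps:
$r{\left(h \right)} = 3 + h$ ($r{\left(h \right)} = h + 3 = 3 + h$)
$D{\left(z,q \right)} = - \frac{1}{5}$ ($D{\left(z,q \right)} = \frac{-1 + 0}{5} = \frac{1}{5} \left(-1\right) = - \frac{1}{5}$)
$\left(-79 - 75\right) \left(- D{\left(1,2 \right)} - 2\right) = \left(-79 - 75\right) \left(\left(-1\right) \left(- \frac{1}{5}\right) - 2\right) = - 154 \left(\frac{1}{5} - 2\right) = \left(-154\right) \left(- \frac{9}{5}\right) = \frac{1386}{5}$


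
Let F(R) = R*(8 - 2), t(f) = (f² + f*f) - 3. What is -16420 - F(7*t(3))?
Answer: -17050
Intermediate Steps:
t(f) = -3 + 2*f² (t(f) = (f² + f²) - 3 = 2*f² - 3 = -3 + 2*f²)
F(R) = 6*R (F(R) = R*6 = 6*R)
-16420 - F(7*t(3)) = -16420 - 6*7*(-3 + 2*3²) = -16420 - 6*7*(-3 + 2*9) = -16420 - 6*7*(-3 + 18) = -16420 - 6*7*15 = -16420 - 6*105 = -16420 - 1*630 = -16420 - 630 = -17050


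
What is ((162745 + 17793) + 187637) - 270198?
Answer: 97977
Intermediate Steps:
((162745 + 17793) + 187637) - 270198 = (180538 + 187637) - 270198 = 368175 - 270198 = 97977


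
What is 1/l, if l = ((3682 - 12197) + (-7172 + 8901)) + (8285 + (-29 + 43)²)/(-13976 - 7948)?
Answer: -7308/49594915 ≈ -0.00014735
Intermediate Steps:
l = -49594915/7308 (l = (-8515 + 1729) + (8285 + 14²)/(-21924) = -6786 + (8285 + 196)*(-1/21924) = -6786 + 8481*(-1/21924) = -6786 - 2827/7308 = -49594915/7308 ≈ -6786.4)
1/l = 1/(-49594915/7308) = -7308/49594915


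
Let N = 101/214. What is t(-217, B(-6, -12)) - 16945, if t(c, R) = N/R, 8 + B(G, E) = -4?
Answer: -43514861/2568 ≈ -16945.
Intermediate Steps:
N = 101/214 (N = 101*(1/214) = 101/214 ≈ 0.47196)
B(G, E) = -12 (B(G, E) = -8 - 4 = -12)
t(c, R) = 101/(214*R)
t(-217, B(-6, -12)) - 16945 = (101/214)/(-12) - 16945 = (101/214)*(-1/12) - 16945 = -101/2568 - 16945 = -43514861/2568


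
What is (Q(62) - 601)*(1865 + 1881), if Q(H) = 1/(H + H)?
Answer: -139581579/62 ≈ -2.2513e+6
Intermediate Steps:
Q(H) = 1/(2*H)
(Q(62) - 601)*(1865 + 1881) = ((½)/62 - 601)*(1865 + 1881) = ((½)*(1/62) - 601)*3746 = (1/124 - 601)*3746 = -74523/124*3746 = -139581579/62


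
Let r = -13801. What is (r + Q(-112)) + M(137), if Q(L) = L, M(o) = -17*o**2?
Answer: -332986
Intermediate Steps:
(r + Q(-112)) + M(137) = (-13801 - 112) - 17*137**2 = -13913 - 17*18769 = -13913 - 319073 = -332986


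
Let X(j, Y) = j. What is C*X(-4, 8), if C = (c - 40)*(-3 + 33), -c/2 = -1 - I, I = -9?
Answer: 6720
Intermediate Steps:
c = -16 (c = -2*(-1 - 1*(-9)) = -2*(-1 + 9) = -2*8 = -16)
C = -1680 (C = (-16 - 40)*(-3 + 33) = -56*30 = -1680)
C*X(-4, 8) = -1680*(-4) = 6720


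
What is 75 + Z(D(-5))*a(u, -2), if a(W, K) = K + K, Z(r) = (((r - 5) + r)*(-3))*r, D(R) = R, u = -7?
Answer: 975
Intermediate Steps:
Z(r) = r*(15 - 6*r) (Z(r) = (((-5 + r) + r)*(-3))*r = ((-5 + 2*r)*(-3))*r = (15 - 6*r)*r = r*(15 - 6*r))
a(W, K) = 2*K
75 + Z(D(-5))*a(u, -2) = 75 + (3*(-5)*(5 - 2*(-5)))*(2*(-2)) = 75 + (3*(-5)*(5 + 10))*(-4) = 75 + (3*(-5)*15)*(-4) = 75 - 225*(-4) = 75 + 900 = 975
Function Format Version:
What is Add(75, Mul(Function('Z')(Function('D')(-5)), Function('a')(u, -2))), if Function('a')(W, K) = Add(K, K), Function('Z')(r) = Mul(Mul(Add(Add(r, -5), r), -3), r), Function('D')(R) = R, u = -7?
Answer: 975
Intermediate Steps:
Function('Z')(r) = Mul(r, Add(15, Mul(-6, r))) (Function('Z')(r) = Mul(Mul(Add(Add(-5, r), r), -3), r) = Mul(Mul(Add(-5, Mul(2, r)), -3), r) = Mul(Add(15, Mul(-6, r)), r) = Mul(r, Add(15, Mul(-6, r))))
Function('a')(W, K) = Mul(2, K)
Add(75, Mul(Function('Z')(Function('D')(-5)), Function('a')(u, -2))) = Add(75, Mul(Mul(3, -5, Add(5, Mul(-2, -5))), Mul(2, -2))) = Add(75, Mul(Mul(3, -5, Add(5, 10)), -4)) = Add(75, Mul(Mul(3, -5, 15), -4)) = Add(75, Mul(-225, -4)) = Add(75, 900) = 975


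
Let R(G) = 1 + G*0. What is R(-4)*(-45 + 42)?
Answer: -3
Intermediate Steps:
R(G) = 1 (R(G) = 1 + 0 = 1)
R(-4)*(-45 + 42) = 1*(-45 + 42) = 1*(-3) = -3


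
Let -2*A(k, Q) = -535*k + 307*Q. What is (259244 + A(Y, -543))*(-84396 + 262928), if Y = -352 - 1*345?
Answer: 27877236204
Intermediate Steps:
Y = -697 (Y = -352 - 345 = -697)
A(k, Q) = -307*Q/2 + 535*k/2 (A(k, Q) = -(-535*k + 307*Q)/2 = -307*Q/2 + 535*k/2)
(259244 + A(Y, -543))*(-84396 + 262928) = (259244 + (-307/2*(-543) + (535/2)*(-697)))*(-84396 + 262928) = (259244 + (166701/2 - 372895/2))*178532 = (259244 - 103097)*178532 = 156147*178532 = 27877236204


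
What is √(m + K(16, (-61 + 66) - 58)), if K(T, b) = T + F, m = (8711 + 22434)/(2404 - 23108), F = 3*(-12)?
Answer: 5*I*√23044846/5176 ≈ 4.6373*I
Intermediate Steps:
F = -36
m = -31145/20704 (m = 31145/(-20704) = 31145*(-1/20704) = -31145/20704 ≈ -1.5043)
K(T, b) = -36 + T (K(T, b) = T - 36 = -36 + T)
√(m + K(16, (-61 + 66) - 58)) = √(-31145/20704 + (-36 + 16)) = √(-31145/20704 - 20) = √(-445225/20704) = 5*I*√23044846/5176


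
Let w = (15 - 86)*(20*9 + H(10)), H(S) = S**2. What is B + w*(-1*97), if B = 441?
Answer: 1928801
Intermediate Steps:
w = -19880 (w = (15 - 86)*(20*9 + 10**2) = -71*(180 + 100) = -71*280 = -19880)
B + w*(-1*97) = 441 - (-19880)*97 = 441 - 19880*(-97) = 441 + 1928360 = 1928801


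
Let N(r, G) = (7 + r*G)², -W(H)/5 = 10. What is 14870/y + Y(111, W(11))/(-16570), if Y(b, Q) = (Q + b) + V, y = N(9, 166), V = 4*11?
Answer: 1966159/7466445314 ≈ 0.00026333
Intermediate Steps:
W(H) = -50 (W(H) = -5*10 = -50)
V = 44
N(r, G) = (7 + G*r)²
y = 2253001 (y = (7 + 166*9)² = (7 + 1494)² = 1501² = 2253001)
Y(b, Q) = 44 + Q + b (Y(b, Q) = (Q + b) + 44 = 44 + Q + b)
14870/y + Y(111, W(11))/(-16570) = 14870/2253001 + (44 - 50 + 111)/(-16570) = 14870*(1/2253001) + 105*(-1/16570) = 14870/2253001 - 21/3314 = 1966159/7466445314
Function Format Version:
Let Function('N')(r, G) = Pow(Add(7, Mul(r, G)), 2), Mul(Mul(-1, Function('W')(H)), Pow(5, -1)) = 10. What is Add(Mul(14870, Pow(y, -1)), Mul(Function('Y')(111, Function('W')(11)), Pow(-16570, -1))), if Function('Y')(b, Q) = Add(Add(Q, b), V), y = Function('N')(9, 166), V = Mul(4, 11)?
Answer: Rational(1966159, 7466445314) ≈ 0.00026333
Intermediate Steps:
Function('W')(H) = -50 (Function('W')(H) = Mul(-5, 10) = -50)
V = 44
Function('N')(r, G) = Pow(Add(7, Mul(G, r)), 2)
y = 2253001 (y = Pow(Add(7, Mul(166, 9)), 2) = Pow(Add(7, 1494), 2) = Pow(1501, 2) = 2253001)
Function('Y')(b, Q) = Add(44, Q, b) (Function('Y')(b, Q) = Add(Add(Q, b), 44) = Add(44, Q, b))
Add(Mul(14870, Pow(y, -1)), Mul(Function('Y')(111, Function('W')(11)), Pow(-16570, -1))) = Add(Mul(14870, Pow(2253001, -1)), Mul(Add(44, -50, 111), Pow(-16570, -1))) = Add(Mul(14870, Rational(1, 2253001)), Mul(105, Rational(-1, 16570))) = Add(Rational(14870, 2253001), Rational(-21, 3314)) = Rational(1966159, 7466445314)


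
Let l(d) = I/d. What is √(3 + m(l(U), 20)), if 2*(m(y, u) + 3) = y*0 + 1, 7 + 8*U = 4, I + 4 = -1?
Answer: √2/2 ≈ 0.70711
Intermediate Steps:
I = -5 (I = -4 - 1 = -5)
U = -3/8 (U = -7/8 + (⅛)*4 = -7/8 + ½ = -3/8 ≈ -0.37500)
l(d) = -5/d
m(y, u) = -5/2 (m(y, u) = -3 + (y*0 + 1)/2 = -3 + (0 + 1)/2 = -3 + (½)*1 = -3 + ½ = -5/2)
√(3 + m(l(U), 20)) = √(3 - 5/2) = √(½) = √2/2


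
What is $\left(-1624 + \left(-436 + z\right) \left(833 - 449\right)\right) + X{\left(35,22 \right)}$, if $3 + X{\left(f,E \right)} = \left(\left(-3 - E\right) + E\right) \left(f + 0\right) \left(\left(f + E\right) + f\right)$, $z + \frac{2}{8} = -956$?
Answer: $-545911$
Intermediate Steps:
$z = - \frac{3825}{4}$ ($z = - \frac{1}{4} - 956 = - \frac{3825}{4} \approx -956.25$)
$X{\left(f,E \right)} = -3 - 3 f \left(E + 2 f\right)$ ($X{\left(f,E \right)} = -3 + \left(\left(-3 - E\right) + E\right) \left(f + 0\right) \left(\left(f + E\right) + f\right) = -3 + - 3 f \left(\left(E + f\right) + f\right) = -3 + - 3 f \left(E + 2 f\right) = -3 - 3 f \left(E + 2 f\right)$)
$\left(-1624 + \left(-436 + z\right) \left(833 - 449\right)\right) + X{\left(35,22 \right)} = \left(-1624 + \left(-436 - \frac{3825}{4}\right) \left(833 - 449\right)\right) - \left(3 + 2310 + 7350\right) = \left(-1624 - 534624\right) - 9663 = -536248 - 9663 = -545911$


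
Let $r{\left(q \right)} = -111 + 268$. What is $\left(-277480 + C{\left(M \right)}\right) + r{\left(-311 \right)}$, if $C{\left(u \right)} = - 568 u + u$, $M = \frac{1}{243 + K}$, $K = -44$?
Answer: $- \frac{55187844}{199} \approx -2.7733 \cdot 10^{5}$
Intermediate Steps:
$r{\left(q \right)} = 157$
$M = \frac{1}{199}$ ($M = \frac{1}{243 - 44} = \frac{1}{199} \approx 0.0050251$)
$C{\left(u \right)} = - 567 u$
$\left(-277480 + C{\left(M \right)}\right) + r{\left(-311 \right)} = \left(-277480 - \frac{567}{199}\right) + 157 = - \frac{55219087}{199} + 157 = - \frac{55187844}{199}$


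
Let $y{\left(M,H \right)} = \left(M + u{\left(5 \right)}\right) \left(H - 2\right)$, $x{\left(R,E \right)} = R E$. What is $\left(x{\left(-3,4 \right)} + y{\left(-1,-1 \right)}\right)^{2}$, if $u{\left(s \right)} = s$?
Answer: $576$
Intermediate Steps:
$x{\left(R,E \right)} = E R$
$y{\left(M,H \right)} = \left(-2 + H\right) \left(5 + M\right)$ ($y{\left(M,H \right)} = \left(M + 5\right) \left(H - 2\right) = \left(5 + M\right) \left(-2 + H\right) = \left(-2 + H\right) \left(5 + M\right)$)
$\left(x{\left(-3,4 \right)} + y{\left(-1,-1 \right)}\right)^{2} = \left(4 \left(-3\right) - 12\right)^{2} = \left(-12 + \left(-10 + 2 - 5 + 1\right)\right)^{2} = \left(-12 - 12\right)^{2} = \left(-24\right)^{2} = 576$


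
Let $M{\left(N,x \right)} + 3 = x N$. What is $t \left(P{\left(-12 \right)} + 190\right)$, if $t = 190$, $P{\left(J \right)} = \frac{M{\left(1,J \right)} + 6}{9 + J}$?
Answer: $36670$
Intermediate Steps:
$M{\left(N,x \right)} = -3 + N x$ ($M{\left(N,x \right)} = -3 + x N = -3 + N x$)
$P{\left(J \right)} = \frac{3 + J}{9 + J}$ ($P{\left(J \right)} = \frac{\left(-3 + 1 J\right) + 6}{9 + J} = \frac{\left(-3 + J\right) + 6}{9 + J} = \frac{3 + J}{9 + J}$)
$t \left(P{\left(-12 \right)} + 190\right) = 190 \left(\frac{3 - 12}{9 - 12} + 190\right) = 190 \left(\frac{1}{-3} \left(-9\right) + 190\right) = 190 \left(\left(- \frac{1}{3}\right) \left(-9\right) + 190\right) = 190 \left(3 + 190\right) = 190 \cdot 193 = 36670$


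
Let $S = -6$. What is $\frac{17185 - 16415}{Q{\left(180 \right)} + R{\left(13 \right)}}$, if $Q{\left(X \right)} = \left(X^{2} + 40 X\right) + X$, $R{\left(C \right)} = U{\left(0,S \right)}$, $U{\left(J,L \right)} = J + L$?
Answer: $\frac{55}{2841} \approx 0.019359$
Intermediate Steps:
$R{\left(C \right)} = -6$ ($R{\left(C \right)} = 0 - 6 = -6$)
$Q{\left(X \right)} = X^{2} + 41 X$
$\frac{17185 - 16415}{Q{\left(180 \right)} + R{\left(13 \right)}} = \frac{17185 - 16415}{180 \left(41 + 180\right) - 6} = \frac{770}{180 \cdot 221 - 6} = \frac{770}{39780 - 6} = \frac{770}{39774} = 770 \cdot \frac{1}{39774} = \frac{55}{2841}$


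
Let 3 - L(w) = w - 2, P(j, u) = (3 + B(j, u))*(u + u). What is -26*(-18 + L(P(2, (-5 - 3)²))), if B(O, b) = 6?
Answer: 30290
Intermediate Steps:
P(j, u) = 18*u (P(j, u) = (3 + 6)*(u + u) = 9*(2*u) = 18*u)
L(w) = 5 - w (L(w) = 3 - (w - 2) = 3 - (-2 + w) = 3 + (2 - w) = 5 - w)
-26*(-18 + L(P(2, (-5 - 3)²))) = -26*(-18 + (5 - 18*(-5 - 3)²)) = -26*(-18 + (5 - 18*(-8)²)) = -26*(-18 + (5 - 18*64)) = -26*(-18 + (5 - 1*1152)) = -26*(-18 + (5 - 1152)) = -26*(-18 - 1147) = -26*(-1165) = 30290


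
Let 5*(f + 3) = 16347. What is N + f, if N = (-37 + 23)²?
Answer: 17312/5 ≈ 3462.4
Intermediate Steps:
f = 16332/5 (f = -3 + (⅕)*16347 = -3 + 16347/5 = 16332/5 ≈ 3266.4)
N = 196 (N = (-14)² = 196)
N + f = 196 + 16332/5 = 17312/5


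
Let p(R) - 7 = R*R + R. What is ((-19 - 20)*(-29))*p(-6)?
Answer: 41847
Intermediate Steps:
p(R) = 7 + R + R² (p(R) = 7 + (R*R + R) = 7 + (R² + R) = 7 + (R + R²) = 7 + R + R²)
((-19 - 20)*(-29))*p(-6) = ((-19 - 20)*(-29))*(7 - 6 + (-6)²) = (-39*(-29))*(7 - 6 + 36) = 1131*37 = 41847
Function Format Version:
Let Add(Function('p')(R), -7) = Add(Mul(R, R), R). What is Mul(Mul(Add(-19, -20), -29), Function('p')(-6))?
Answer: 41847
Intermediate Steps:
Function('p')(R) = Add(7, R, Pow(R, 2)) (Function('p')(R) = Add(7, Add(Mul(R, R), R)) = Add(7, Add(Pow(R, 2), R)) = Add(7, Add(R, Pow(R, 2))) = Add(7, R, Pow(R, 2)))
Mul(Mul(Add(-19, -20), -29), Function('p')(-6)) = Mul(Mul(Add(-19, -20), -29), Add(7, -6, Pow(-6, 2))) = Mul(Mul(-39, -29), Add(7, -6, 36)) = Mul(1131, 37) = 41847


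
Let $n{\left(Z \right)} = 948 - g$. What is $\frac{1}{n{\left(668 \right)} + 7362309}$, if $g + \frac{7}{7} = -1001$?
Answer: $\frac{1}{7364259} \approx 1.3579 \cdot 10^{-7}$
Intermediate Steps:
$g = -1002$ ($g = -1 - 1001 = -1002$)
$n{\left(Z \right)} = 1950$ ($n{\left(Z \right)} = 948 - -1002 = 948 + 1002 = 1950$)
$\frac{1}{n{\left(668 \right)} + 7362309} = \frac{1}{1950 + 7362309} = \frac{1}{7364259}$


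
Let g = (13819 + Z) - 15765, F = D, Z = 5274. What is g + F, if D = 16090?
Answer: 19418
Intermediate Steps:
F = 16090
g = 3328 (g = (13819 + 5274) - 15765 = 19093 - 15765 = 3328)
g + F = 3328 + 16090 = 19418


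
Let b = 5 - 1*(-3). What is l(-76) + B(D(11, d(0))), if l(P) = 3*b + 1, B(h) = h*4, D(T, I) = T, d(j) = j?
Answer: 69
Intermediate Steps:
b = 8 (b = 5 + 3 = 8)
B(h) = 4*h
l(P) = 25 (l(P) = 3*8 + 1 = 24 + 1 = 25)
l(-76) + B(D(11, d(0))) = 25 + 4*11 = 25 + 44 = 69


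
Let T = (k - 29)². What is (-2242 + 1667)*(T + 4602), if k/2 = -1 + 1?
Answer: -3129725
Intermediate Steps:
k = 0 (k = 2*(-1 + 1) = 2*0 = 0)
T = 841 (T = (0 - 29)² = (-29)² = 841)
(-2242 + 1667)*(T + 4602) = (-2242 + 1667)*(841 + 4602) = -575*5443 = -3129725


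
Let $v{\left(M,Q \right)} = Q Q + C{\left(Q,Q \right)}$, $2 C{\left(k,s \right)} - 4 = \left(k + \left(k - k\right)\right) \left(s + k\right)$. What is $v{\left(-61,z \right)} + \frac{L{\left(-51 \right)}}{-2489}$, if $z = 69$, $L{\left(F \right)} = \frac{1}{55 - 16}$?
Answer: $\frac{924504203}{97071} \approx 9524.0$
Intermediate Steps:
$C{\left(k,s \right)} = 2 + \frac{k \left(k + s\right)}{2}$ ($C{\left(k,s \right)} = 2 + \frac{\left(k + \left(k - k\right)\right) \left(s + k\right)}{2} = 2 + \frac{\left(k + 0\right) \left(k + s\right)}{2} = 2 + \frac{k \left(k + s\right)}{2}$)
$L{\left(F \right)} = \frac{1}{39}$
$v{\left(M,Q \right)} = 2 + 2 Q^{2}$ ($v{\left(M,Q \right)} = Q Q + \left(2 + \frac{Q^{2}}{2} + \frac{Q Q}{2}\right) = Q^{2} + \left(2 + \frac{Q^{2}}{2} + \frac{Q^{2}}{2}\right) = Q^{2} + \left(2 + Q^{2}\right) = 2 + 2 Q^{2}$)
$v{\left(-61,z \right)} + \frac{L{\left(-51 \right)}}{-2489} = \left(2 + 2 \cdot 69^{2}\right) + \frac{1}{39 \left(-2489\right)} = \left(2 + 2 \cdot 4761\right) + \frac{1}{39} \left(- \frac{1}{2489}\right) = \left(2 + 9522\right) - \frac{1}{97071} = 9524 - \frac{1}{97071} = \frac{924504203}{97071}$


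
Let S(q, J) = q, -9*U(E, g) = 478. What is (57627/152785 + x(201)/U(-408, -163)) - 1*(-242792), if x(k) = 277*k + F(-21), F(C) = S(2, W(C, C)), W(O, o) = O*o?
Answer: 17654863695731/73031230 ≈ 2.4174e+5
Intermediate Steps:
U(E, g) = -478/9 (U(E, g) = -1/9*478 = -478/9)
F(C) = 2
x(k) = 2 + 277*k (x(k) = 277*k + 2 = 2 + 277*k)
(57627/152785 + x(201)/U(-408, -163)) - 1*(-242792) = (57627/152785 + (2 + 277*201)/(-478/9)) - 1*(-242792) = (57627*(1/152785) + (2 + 55677)*(-9/478)) + 242792 = (57627/152785 + 55679*(-9/478)) + 242792 = (57627/152785 - 501111/478) + 242792 = -76534698429/73031230 + 242792 = 17654863695731/73031230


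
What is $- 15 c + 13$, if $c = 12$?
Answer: $-167$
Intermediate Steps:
$- 15 c + 13 = \left(-15\right) 12 + 13 = -180 + 13 = -167$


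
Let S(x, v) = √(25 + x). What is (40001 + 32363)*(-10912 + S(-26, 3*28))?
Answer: -789635968 + 72364*I ≈ -7.8964e+8 + 72364.0*I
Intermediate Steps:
(40001 + 32363)*(-10912 + S(-26, 3*28)) = (40001 + 32363)*(-10912 + √(25 - 26)) = 72364*(-10912 + √(-1)) = 72364*(-10912 + I) = -789635968 + 72364*I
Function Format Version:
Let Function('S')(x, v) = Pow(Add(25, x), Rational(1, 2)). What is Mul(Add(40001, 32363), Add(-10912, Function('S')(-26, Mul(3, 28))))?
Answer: Add(-789635968, Mul(72364, I)) ≈ Add(-7.8964e+8, Mul(72364., I))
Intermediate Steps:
Mul(Add(40001, 32363), Add(-10912, Function('S')(-26, Mul(3, 28)))) = Mul(Add(40001, 32363), Add(-10912, Pow(Add(25, -26), Rational(1, 2)))) = Mul(72364, Add(-10912, Pow(-1, Rational(1, 2)))) = Mul(72364, Add(-10912, I)) = Add(-789635968, Mul(72364, I))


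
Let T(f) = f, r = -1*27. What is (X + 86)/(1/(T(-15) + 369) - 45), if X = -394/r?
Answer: -320488/143361 ≈ -2.2355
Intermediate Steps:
r = -27
X = 394/27 (X = -394/(-27) = -394*(-1/27) = 394/27 ≈ 14.593)
(X + 86)/(1/(T(-15) + 369) - 45) = (394/27 + 86)/(1/(-15 + 369) - 45) = 2716/(27*(1/354 - 45)) = 2716/(27*(-15929/354)) = (2716/27)*(-354/15929) = -320488/143361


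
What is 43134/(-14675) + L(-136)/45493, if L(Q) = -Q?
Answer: -1960299262/667609775 ≈ -2.9363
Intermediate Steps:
43134/(-14675) + L(-136)/45493 = 43134/(-14675) - 1*(-136)/45493 = 43134*(-1/14675) + 136*(1/45493) = -43134/14675 + 136/45493 = -1960299262/667609775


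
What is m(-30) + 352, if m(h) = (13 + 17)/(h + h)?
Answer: 703/2 ≈ 351.50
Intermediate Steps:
m(h) = 15/h (m(h) = 30/((2*h)) = 30*(1/(2*h)) = 15/h)
m(-30) + 352 = 15/(-30) + 352 = 15*(-1/30) + 352 = -½ + 352 = 703/2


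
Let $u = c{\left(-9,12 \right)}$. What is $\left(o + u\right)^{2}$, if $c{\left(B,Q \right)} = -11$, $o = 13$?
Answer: $4$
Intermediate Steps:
$u = -11$
$\left(o + u\right)^{2} = \left(13 - 11\right)^{2} = 2^{2} = 4$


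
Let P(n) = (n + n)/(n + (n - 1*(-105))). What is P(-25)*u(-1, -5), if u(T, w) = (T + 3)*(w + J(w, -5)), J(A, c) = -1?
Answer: 120/11 ≈ 10.909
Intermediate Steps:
P(n) = 2*n/(105 + 2*n) (P(n) = (2*n)/(n + (n + 105)) = (2*n)/(n + (105 + n)) = (2*n)/(105 + 2*n) = 2*n/(105 + 2*n))
u(T, w) = (-1 + w)*(3 + T) (u(T, w) = (T + 3)*(w - 1) = (3 + T)*(-1 + w) = (-1 + w)*(3 + T))
P(-25)*u(-1, -5) = (2*(-25)/(105 + 2*(-25)))*(-3 - 1*(-1) + 3*(-5) - 1*(-5)) = (2*(-25)/(105 - 50))*(-3 + 1 - 15 + 5) = (2*(-25)/55)*(-12) = (2*(-25)*(1/55))*(-12) = -10/11*(-12) = 120/11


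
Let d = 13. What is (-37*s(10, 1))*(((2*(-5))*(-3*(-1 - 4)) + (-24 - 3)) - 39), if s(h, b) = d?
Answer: 103896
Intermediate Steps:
s(h, b) = 13
(-37*s(10, 1))*(((2*(-5))*(-3*(-1 - 4)) + (-24 - 3)) - 39) = (-37*13)*(((2*(-5))*(-3*(-1 - 4)) + (-24 - 3)) - 39) = -481*((-(-30)*(-5) - 27) - 39) = -481*((-10*15 - 27) - 39) = -481*((-150 - 27) - 39) = -481*(-177 - 39) = -481*(-216) = 103896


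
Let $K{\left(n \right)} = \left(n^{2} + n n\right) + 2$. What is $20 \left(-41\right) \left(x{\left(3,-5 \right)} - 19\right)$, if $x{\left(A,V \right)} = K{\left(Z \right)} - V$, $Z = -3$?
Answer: $-4920$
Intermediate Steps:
$K{\left(n \right)} = 2 + 2 n^{2}$ ($K{\left(n \right)} = \left(n^{2} + n^{2}\right) + 2 = 2 n^{2} + 2 = 2 + 2 n^{2}$)
$x{\left(A,V \right)} = 20 - V$ ($x{\left(A,V \right)} = \left(2 + 2 \left(-3\right)^{2}\right) - V = \left(2 + 2 \cdot 9\right) - V = \left(2 + 18\right) - V = 20 - V$)
$20 \left(-41\right) \left(x{\left(3,-5 \right)} - 19\right) = 20 \left(-41\right) \left(\left(20 - -5\right) - 19\right) = - 820 \left(\left(20 + 5\right) - 19\right) = - 820 \left(25 - 19\right) = \left(-820\right) 6 = -4920$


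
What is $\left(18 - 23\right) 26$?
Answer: $-130$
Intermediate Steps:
$\left(18 - 23\right) 26 = \left(-5\right) 26 = -130$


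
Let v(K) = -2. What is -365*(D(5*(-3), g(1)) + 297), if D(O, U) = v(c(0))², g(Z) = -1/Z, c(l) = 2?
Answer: -109865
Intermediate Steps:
D(O, U) = 4 (D(O, U) = (-2)² = 4)
-365*(D(5*(-3), g(1)) + 297) = -365*(4 + 297) = -365*301 = -109865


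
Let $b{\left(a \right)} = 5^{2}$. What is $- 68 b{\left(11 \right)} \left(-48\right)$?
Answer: $81600$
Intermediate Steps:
$b{\left(a \right)} = 25$
$- 68 b{\left(11 \right)} \left(-48\right) = \left(-68\right) 25 \left(-48\right) = \left(-1700\right) \left(-48\right) = 81600$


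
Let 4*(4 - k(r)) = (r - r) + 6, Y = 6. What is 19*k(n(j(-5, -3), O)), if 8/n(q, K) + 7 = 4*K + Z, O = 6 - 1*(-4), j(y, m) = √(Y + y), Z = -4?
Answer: 95/2 ≈ 47.500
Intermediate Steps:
j(y, m) = √(6 + y)
O = 10 (O = 6 + 4 = 10)
n(q, K) = 8/(-11 + 4*K) (n(q, K) = 8/(-7 + (4*K - 4)) = 8/(-7 + (-4 + 4*K)) = 8/(-11 + 4*K))
k(r) = 5/2 (k(r) = 4 - ((r - r) + 6)/4 = 4 - (0 + 6)/4 = 4 - ¼*6 = 4 - 3/2 = 5/2)
19*k(n(j(-5, -3), O)) = 19*(5/2) = 95/2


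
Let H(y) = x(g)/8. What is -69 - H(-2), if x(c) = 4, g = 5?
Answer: -139/2 ≈ -69.500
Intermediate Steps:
H(y) = ½ (H(y) = 4/8 = 4*(⅛) = ½)
-69 - H(-2) = -69 - 1*½ = -69 - ½ = -139/2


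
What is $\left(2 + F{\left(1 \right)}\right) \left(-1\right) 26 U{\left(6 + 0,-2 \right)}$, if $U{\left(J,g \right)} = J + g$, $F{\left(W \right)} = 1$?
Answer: $-312$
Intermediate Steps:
$\left(2 + F{\left(1 \right)}\right) \left(-1\right) 26 U{\left(6 + 0,-2 \right)} = \left(2 + 1\right) \left(-1\right) 26 \left(\left(6 + 0\right) - 2\right) = 3 \left(-1\right) 26 \left(6 - 2\right) = \left(-3\right) 26 \cdot 4 = \left(-78\right) 4 = -312$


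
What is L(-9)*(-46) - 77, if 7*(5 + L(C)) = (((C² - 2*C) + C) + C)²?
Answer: -300735/7 ≈ -42962.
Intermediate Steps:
L(C) = -5 + C⁴/7 (L(C) = -5 + (((C² - 2*C) + C) + C)²/7 = -5 + ((C² - C) + C)²/7 = -5 + (C²)²/7 = -5 + C⁴/7)
L(-9)*(-46) - 77 = (-5 + (⅐)*(-9)⁴)*(-46) - 77 = (-5 + (⅐)*6561)*(-46) - 77 = (-5 + 6561/7)*(-46) - 77 = (6526/7)*(-46) - 77 = -300196/7 - 77 = -300735/7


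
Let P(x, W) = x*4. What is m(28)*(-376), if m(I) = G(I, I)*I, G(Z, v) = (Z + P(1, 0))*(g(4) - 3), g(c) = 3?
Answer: 0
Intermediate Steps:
P(x, W) = 4*x
G(Z, v) = 0 (G(Z, v) = (Z + 4*1)*(3 - 3) = (Z + 4)*0 = (4 + Z)*0 = 0)
m(I) = 0 (m(I) = 0*I = 0)
m(28)*(-376) = 0*(-376) = 0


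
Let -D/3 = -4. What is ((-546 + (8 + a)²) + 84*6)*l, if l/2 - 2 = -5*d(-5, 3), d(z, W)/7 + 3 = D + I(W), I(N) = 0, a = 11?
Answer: -199694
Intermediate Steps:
D = 12 (D = -3*(-4) = 12)
d(z, W) = 63 (d(z, W) = -21 + 7*(12 + 0) = -21 + 7*12 = -21 + 84 = 63)
l = -626 (l = 4 + 2*(-5*63) = 4 + 2*(-315) = 4 - 630 = -626)
((-546 + (8 + a)²) + 84*6)*l = ((-546 + (8 + 11)²) + 84*6)*(-626) = ((-546 + 19²) + 504)*(-626) = ((-546 + 361) + 504)*(-626) = (-185 + 504)*(-626) = 319*(-626) = -199694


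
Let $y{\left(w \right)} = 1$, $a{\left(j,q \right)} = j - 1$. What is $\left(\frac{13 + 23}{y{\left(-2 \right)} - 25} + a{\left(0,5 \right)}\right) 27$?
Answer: $- \frac{135}{2} \approx -67.5$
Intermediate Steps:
$a{\left(j,q \right)} = -1 + j$
$\left(\frac{13 + 23}{y{\left(-2 \right)} - 25} + a{\left(0,5 \right)}\right) 27 = \left(\frac{13 + 23}{1 - 25} + \left(-1 + 0\right)\right) 27 = \left(\frac{36}{-24} - 1\right) 27 = \left(36 \left(- \frac{1}{24}\right) - 1\right) 27 = \left(- \frac{3}{2} - 1\right) 27 = \left(- \frac{5}{2}\right) 27 = - \frac{135}{2}$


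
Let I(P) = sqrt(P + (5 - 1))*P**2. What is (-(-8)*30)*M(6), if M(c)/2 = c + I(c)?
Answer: 2880 + 17280*sqrt(10) ≈ 57524.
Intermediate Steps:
I(P) = P**2*sqrt(4 + P) (I(P) = sqrt(P + 4)*P**2 = sqrt(4 + P)*P**2 = P**2*sqrt(4 + P))
M(c) = 2*c + 2*c**2*sqrt(4 + c) (M(c) = 2*(c + c**2*sqrt(4 + c)) = 2*c + 2*c**2*sqrt(4 + c))
(-(-8)*30)*M(6) = (-(-8)*30)*(2*6*(1 + 6*sqrt(4 + 6))) = (-8*(-30))*(2*6*(1 + 6*sqrt(10))) = 240*(12 + 72*sqrt(10)) = 2880 + 17280*sqrt(10)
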